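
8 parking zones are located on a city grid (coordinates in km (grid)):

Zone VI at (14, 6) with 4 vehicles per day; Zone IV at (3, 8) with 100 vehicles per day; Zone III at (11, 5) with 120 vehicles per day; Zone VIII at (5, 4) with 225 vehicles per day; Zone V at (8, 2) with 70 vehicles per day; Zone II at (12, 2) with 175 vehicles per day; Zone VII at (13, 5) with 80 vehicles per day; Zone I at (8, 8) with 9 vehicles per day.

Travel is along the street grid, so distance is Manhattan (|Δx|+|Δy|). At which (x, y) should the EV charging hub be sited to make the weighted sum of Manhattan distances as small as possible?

Manhattan distance separates: Σwᵢ(|x−xᵢ|+|y−yᵢ|) = Σwᵢ|x−xᵢ| + Σwᵢ|y−yᵢ|, so x and y are optimised independently as 1-D weighted medians.
Total weight W = 783; half = 391.5.
x-coordinate, sorted with cumulative weight:
  x=3 (Zone IV, w=100) cum 100
  x=5 (Zone VIII, w=225) cum 325
  x=8 (Zone V, w=70) cum 395  ← median
  x=8 (Zone I, w=9) cum 404
  x=11 (Zone III, w=120) cum 524
  x=12 (Zone II, w=175) cum 699
  x=13 (Zone VII, w=80) cum 779
  x=14 (Zone VI, w=4) cum 783
⇒ x* = 8
y-coordinate, sorted with cumulative weight:
  y=2 (Zone V, w=70) cum 70
  y=2 (Zone II, w=175) cum 245
  y=4 (Zone VIII, w=225) cum 470  ← median
  y=5 (Zone III, w=120) cum 590
  y=5 (Zone VII, w=80) cum 670
  y=6 (Zone VI, w=4) cum 674
  y=8 (Zone IV, w=100) cum 774
  y=8 (Zone I, w=9) cum 783
⇒ y* = 4

(8, 4)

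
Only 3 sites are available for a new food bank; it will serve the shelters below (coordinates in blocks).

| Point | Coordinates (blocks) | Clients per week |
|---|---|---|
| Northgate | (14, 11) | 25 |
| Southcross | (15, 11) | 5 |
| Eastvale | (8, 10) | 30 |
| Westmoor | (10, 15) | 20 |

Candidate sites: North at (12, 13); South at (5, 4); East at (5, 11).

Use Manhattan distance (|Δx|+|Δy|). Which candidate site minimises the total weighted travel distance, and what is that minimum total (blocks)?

North, total 415 blocks

Total weighted distance at each candidate:
  North (12, 13): total = 415
  South (5, 4): total = 1075
  East (5, 11): total = 575
Minimum is at North with total 415 blocks.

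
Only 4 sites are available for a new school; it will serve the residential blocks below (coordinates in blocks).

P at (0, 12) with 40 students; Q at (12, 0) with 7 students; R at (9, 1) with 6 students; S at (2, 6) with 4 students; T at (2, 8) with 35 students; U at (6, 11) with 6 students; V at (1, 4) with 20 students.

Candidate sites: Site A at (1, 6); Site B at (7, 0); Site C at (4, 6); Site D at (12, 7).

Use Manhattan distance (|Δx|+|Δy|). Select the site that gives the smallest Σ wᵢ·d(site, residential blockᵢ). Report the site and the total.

Site A, total 686 blocks

Total weighted distance at each candidate:
  Site A (1, 6): total = 686
  Site B (7, 0): total = 1584
  Site C (4, 6): total = 848
  Site D (12, 7): total = 1552
Minimum is at Site A with total 686 blocks.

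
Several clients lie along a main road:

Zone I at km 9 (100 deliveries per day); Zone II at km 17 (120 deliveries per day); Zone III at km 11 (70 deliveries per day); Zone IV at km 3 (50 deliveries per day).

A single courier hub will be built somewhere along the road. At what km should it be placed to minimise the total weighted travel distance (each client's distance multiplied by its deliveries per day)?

x = 11

For a sum of weighted absolute distances on a line, the optimum is the weighted median (not the mean). Total weight W = 340; half-weight = 170.
Sort by position and accumulate weight:
  km 3 (Zone IV, w=50) → cum 50
  km 9 (Zone I, w=100) → cum 150
  km 11 (Zone III, w=70) → cum 220  ≥ 170 → median here
  km 17 (Zone II, w=120) → cum 340
Optimal location: km 11.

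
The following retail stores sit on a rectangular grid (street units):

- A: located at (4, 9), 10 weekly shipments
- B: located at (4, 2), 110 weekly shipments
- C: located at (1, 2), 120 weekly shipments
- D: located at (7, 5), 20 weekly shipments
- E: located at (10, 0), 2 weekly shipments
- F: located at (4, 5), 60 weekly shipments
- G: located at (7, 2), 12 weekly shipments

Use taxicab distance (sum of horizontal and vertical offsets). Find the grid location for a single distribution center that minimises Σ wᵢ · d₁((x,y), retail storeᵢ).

(4, 2)

Manhattan distance separates: Σwᵢ(|x−xᵢ|+|y−yᵢ|) = Σwᵢ|x−xᵢ| + Σwᵢ|y−yᵢ|, so x and y are optimised independently as 1-D weighted medians.
Total weight W = 334; half = 167.
x-coordinate, sorted with cumulative weight:
  x=1 (C, w=120) cum 120
  x=4 (A, w=10) cum 130
  x=4 (B, w=110) cum 240  ← median
  x=4 (F, w=60) cum 300
  x=7 (D, w=20) cum 320
  x=7 (G, w=12) cum 332
  x=10 (E, w=2) cum 334
⇒ x* = 4
y-coordinate, sorted with cumulative weight:
  y=0 (E, w=2) cum 2
  y=2 (B, w=110) cum 112
  y=2 (C, w=120) cum 232  ← median
  y=2 (G, w=12) cum 244
  y=5 (D, w=20) cum 264
  y=5 (F, w=60) cum 324
  y=9 (A, w=10) cum 334
⇒ y* = 2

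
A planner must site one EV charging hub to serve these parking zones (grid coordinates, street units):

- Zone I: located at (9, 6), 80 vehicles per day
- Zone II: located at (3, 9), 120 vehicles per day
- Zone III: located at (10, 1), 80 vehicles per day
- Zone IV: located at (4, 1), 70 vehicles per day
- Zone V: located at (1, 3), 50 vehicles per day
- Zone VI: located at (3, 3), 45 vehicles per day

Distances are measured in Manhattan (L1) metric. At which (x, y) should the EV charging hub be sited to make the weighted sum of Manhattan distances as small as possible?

Manhattan distance separates: Σwᵢ(|x−xᵢ|+|y−yᵢ|) = Σwᵢ|x−xᵢ| + Σwᵢ|y−yᵢ|, so x and y are optimised independently as 1-D weighted medians.
Total weight W = 445; half = 222.5.
x-coordinate, sorted with cumulative weight:
  x=1 (Zone V, w=50) cum 50
  x=3 (Zone II, w=120) cum 170
  x=3 (Zone VI, w=45) cum 215
  x=4 (Zone IV, w=70) cum 285  ← median
  x=9 (Zone I, w=80) cum 365
  x=10 (Zone III, w=80) cum 445
⇒ x* = 4
y-coordinate, sorted with cumulative weight:
  y=1 (Zone III, w=80) cum 80
  y=1 (Zone IV, w=70) cum 150
  y=3 (Zone V, w=50) cum 200
  y=3 (Zone VI, w=45) cum 245  ← median
  y=6 (Zone I, w=80) cum 325
  y=9 (Zone II, w=120) cum 445
⇒ y* = 3

(4, 3)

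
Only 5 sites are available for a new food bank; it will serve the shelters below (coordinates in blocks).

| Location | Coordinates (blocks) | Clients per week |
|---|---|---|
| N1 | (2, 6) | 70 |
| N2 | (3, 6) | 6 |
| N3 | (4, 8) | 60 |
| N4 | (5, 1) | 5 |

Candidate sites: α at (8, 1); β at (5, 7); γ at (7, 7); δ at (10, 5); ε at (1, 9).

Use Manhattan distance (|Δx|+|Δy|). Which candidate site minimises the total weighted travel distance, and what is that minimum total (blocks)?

β, total 448 blocks

Total weighted distance at each candidate:
  α (8, 1): total = 1505
  β (5, 7): total = 448
  γ (7, 7): total = 730
  δ (10, 5): total = 1263
  ε (1, 9): total = 610
Minimum is at β with total 448 blocks.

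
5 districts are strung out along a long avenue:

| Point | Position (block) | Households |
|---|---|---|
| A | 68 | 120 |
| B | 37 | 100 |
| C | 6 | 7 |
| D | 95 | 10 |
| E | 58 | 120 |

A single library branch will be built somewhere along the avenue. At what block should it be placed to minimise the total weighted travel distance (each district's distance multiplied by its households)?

x = 58

For a sum of weighted absolute distances on a line, the optimum is the weighted median (not the mean). Total weight W = 357; half-weight = 178.5.
Sort by position and accumulate weight:
  block 6 (C, w=7) → cum 7
  block 37 (B, w=100) → cum 107
  block 58 (E, w=120) → cum 227  ≥ 178.5 → median here
  block 68 (A, w=120) → cum 347
  block 95 (D, w=10) → cum 357
Optimal location: block 58.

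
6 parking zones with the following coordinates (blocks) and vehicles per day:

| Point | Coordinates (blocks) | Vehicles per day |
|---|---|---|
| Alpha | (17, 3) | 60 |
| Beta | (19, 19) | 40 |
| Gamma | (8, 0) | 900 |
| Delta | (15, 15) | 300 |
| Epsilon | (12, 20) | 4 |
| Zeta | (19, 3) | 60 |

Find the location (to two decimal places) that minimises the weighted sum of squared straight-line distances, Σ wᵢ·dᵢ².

(10.75, 4.18)

The minimiser of Σwᵢ‖p−pᵢ‖² is the weighted centroid p* = (Σwᵢpᵢ)/(Σwᵢ).
Σwᵢ = 1364.
Σwᵢxᵢ = 60·17 + 40·19 + 900·8 + 300·15 + 4·12 + 60·19 = 14668.
Σwᵢyᵢ = 60·3 + 40·19 + 900·0 + 300·15 + 4·20 + 60·3 = 5700.
x* = 14668/1364 = 10.75, y* = 5700/1364 = 4.18.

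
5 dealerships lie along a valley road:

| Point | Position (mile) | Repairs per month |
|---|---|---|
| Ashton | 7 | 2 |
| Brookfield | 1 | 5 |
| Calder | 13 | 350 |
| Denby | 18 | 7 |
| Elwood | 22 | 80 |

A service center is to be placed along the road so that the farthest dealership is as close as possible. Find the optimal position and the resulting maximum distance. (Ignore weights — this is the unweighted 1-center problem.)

The 1-center on a line is the midpoint of the two extreme points: leftmost at 1, rightmost at 22.
Optimal location = (1 + 22)/2 = 11.5; maximum distance = (22 − 1)/2 = 10.5.

location 11.5, max distance 10.5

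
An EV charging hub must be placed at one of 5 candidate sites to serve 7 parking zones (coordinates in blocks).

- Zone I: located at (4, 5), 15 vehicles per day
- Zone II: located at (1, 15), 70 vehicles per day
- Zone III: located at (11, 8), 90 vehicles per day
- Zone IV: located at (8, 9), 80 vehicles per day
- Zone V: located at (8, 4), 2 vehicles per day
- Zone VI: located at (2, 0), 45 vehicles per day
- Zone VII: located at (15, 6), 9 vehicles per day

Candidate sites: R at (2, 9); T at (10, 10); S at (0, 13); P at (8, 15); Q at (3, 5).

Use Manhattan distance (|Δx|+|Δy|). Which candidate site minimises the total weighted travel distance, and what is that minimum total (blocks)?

Total weighted distance at each candidate:
  R (2, 9): total = 2531
  T (10, 10): total = 2562
  S (0, 13): total = 3697
  P (8, 15): total = 3191
  Q (3, 5): total = 2964
Minimum is at R with total 2531 blocks.

R, total 2531 blocks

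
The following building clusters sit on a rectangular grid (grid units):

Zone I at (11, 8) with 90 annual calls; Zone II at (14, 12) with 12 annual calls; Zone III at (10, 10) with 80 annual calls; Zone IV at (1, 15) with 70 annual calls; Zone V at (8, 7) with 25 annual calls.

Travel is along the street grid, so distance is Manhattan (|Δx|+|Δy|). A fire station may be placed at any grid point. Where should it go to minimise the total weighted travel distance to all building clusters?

(10, 10)

Manhattan distance separates: Σwᵢ(|x−xᵢ|+|y−yᵢ|) = Σwᵢ|x−xᵢ| + Σwᵢ|y−yᵢ|, so x and y are optimised independently as 1-D weighted medians.
Total weight W = 277; half = 138.5.
x-coordinate, sorted with cumulative weight:
  x=1 (Zone IV, w=70) cum 70
  x=8 (Zone V, w=25) cum 95
  x=10 (Zone III, w=80) cum 175  ← median
  x=11 (Zone I, w=90) cum 265
  x=14 (Zone II, w=12) cum 277
⇒ x* = 10
y-coordinate, sorted with cumulative weight:
  y=7 (Zone V, w=25) cum 25
  y=8 (Zone I, w=90) cum 115
  y=10 (Zone III, w=80) cum 195  ← median
  y=12 (Zone II, w=12) cum 207
  y=15 (Zone IV, w=70) cum 277
⇒ y* = 10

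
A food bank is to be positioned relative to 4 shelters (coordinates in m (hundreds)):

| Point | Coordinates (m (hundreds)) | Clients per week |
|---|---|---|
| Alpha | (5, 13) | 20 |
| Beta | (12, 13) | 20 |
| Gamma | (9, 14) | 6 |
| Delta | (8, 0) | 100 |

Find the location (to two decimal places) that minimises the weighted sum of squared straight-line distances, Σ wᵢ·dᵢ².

The minimiser of Σwᵢ‖p−pᵢ‖² is the weighted centroid p* = (Σwᵢpᵢ)/(Σwᵢ).
Σwᵢ = 146.
Σwᵢxᵢ = 20·5 + 20·12 + 6·9 + 100·8 = 1194.
Σwᵢyᵢ = 20·13 + 20·13 + 6·14 + 100·0 = 604.
x* = 1194/146 = 8.18, y* = 604/146 = 4.14.

(8.18, 4.14)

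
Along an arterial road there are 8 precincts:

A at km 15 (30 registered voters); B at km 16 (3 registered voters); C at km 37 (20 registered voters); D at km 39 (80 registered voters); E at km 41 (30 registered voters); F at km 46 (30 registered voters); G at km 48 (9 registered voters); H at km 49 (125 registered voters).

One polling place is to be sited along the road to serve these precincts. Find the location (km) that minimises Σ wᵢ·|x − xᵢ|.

x = 46

For a sum of weighted absolute distances on a line, the optimum is the weighted median (not the mean). Total weight W = 327; half-weight = 163.5.
Sort by position and accumulate weight:
  km 15 (A, w=30) → cum 30
  km 16 (B, w=3) → cum 33
  km 37 (C, w=20) → cum 53
  km 39 (D, w=80) → cum 133
  km 41 (E, w=30) → cum 163
  km 46 (F, w=30) → cum 193  ≥ 163.5 → median here
  km 48 (G, w=9) → cum 202
  km 49 (H, w=125) → cum 327
Optimal location: km 46.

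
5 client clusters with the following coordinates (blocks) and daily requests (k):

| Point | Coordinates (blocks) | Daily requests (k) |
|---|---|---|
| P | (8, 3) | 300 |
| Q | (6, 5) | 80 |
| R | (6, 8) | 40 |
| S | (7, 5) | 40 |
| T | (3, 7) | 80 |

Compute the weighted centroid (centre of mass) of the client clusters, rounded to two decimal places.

The minimiser of Σwᵢ‖p−pᵢ‖² is the weighted centroid p* = (Σwᵢpᵢ)/(Σwᵢ).
Σwᵢ = 540.
Σwᵢxᵢ = 300·8 + 80·6 + 40·6 + 40·7 + 80·3 = 3640.
Σwᵢyᵢ = 300·3 + 80·5 + 40·8 + 40·5 + 80·7 = 2380.
x* = 3640/540 = 6.74, y* = 2380/540 = 4.41.

(6.74, 4.41)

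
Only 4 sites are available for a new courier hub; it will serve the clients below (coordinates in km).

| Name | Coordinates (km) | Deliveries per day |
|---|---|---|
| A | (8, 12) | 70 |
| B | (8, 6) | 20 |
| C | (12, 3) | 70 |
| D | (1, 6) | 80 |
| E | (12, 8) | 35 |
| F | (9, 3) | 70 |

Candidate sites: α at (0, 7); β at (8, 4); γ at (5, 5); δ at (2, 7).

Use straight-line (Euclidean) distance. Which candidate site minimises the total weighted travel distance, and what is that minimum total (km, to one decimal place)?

β, total 1768.0 km

Total weighted distance at each candidate:
  α (0, 7): total = 2931.1
  β (8, 4): total = 1768.0
  γ (5, 5): total = 2015.4
  δ (2, 7): total = 2451.5
Minimum is at β with total 1768.0 km.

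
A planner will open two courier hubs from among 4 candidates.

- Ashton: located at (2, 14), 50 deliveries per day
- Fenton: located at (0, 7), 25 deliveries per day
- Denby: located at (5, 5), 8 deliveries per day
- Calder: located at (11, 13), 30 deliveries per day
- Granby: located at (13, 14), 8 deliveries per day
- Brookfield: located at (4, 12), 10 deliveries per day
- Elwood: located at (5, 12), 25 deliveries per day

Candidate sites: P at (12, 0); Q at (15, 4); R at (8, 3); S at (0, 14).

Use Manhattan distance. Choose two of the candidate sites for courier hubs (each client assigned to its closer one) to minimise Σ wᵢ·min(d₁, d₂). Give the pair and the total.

{R, S}, total 1014

Evaluate every pair (each demand assigned to the nearer of the two):
  {R, S}: total = 1014
  {Q, S}: total = 1054
  {P, S}: total = 1070
  {Q, R}: total = 2106
  {P, R}: total = 2130
  {P, Q}: total = 2814
Best pair: {R, S} with total 1014.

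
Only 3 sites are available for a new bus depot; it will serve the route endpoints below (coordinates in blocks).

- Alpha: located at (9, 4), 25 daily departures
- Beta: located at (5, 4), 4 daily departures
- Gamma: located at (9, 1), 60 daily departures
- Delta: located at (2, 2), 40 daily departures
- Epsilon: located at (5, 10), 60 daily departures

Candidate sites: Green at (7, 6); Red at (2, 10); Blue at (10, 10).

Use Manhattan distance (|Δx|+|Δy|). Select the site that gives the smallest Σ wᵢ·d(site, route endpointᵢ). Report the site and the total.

Total weighted distance at each candidate:
  Green (7, 6): total = 1256
  Red (2, 10): total = 1821
  Blue (10, 10): total = 1759
Minimum is at Green with total 1256 blocks.

Green, total 1256 blocks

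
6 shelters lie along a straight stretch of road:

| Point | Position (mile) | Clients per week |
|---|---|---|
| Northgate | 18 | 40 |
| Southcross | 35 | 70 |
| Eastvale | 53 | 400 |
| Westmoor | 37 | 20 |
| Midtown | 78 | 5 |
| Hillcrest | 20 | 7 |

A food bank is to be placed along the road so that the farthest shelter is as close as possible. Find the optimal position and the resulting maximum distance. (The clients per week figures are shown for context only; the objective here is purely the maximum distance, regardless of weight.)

The 1-center on a line is the midpoint of the two extreme points: leftmost at 18, rightmost at 78.
Optimal location = (18 + 78)/2 = 48; maximum distance = (78 − 18)/2 = 30.

location 48, max distance 30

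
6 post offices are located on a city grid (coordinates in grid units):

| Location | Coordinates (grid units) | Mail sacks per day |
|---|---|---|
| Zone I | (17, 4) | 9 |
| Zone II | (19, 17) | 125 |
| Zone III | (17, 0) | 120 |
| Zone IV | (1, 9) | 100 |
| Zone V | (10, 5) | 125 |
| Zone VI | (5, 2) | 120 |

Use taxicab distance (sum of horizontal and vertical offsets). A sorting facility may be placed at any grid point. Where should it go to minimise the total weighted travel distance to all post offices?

Manhattan distance separates: Σwᵢ(|x−xᵢ|+|y−yᵢ|) = Σwᵢ|x−xᵢ| + Σwᵢ|y−yᵢ|, so x and y are optimised independently as 1-D weighted medians.
Total weight W = 599; half = 299.5.
x-coordinate, sorted with cumulative weight:
  x=1 (Zone IV, w=100) cum 100
  x=5 (Zone VI, w=120) cum 220
  x=10 (Zone V, w=125) cum 345  ← median
  x=17 (Zone I, w=9) cum 354
  x=17 (Zone III, w=120) cum 474
  x=19 (Zone II, w=125) cum 599
⇒ x* = 10
y-coordinate, sorted with cumulative weight:
  y=0 (Zone III, w=120) cum 120
  y=2 (Zone VI, w=120) cum 240
  y=4 (Zone I, w=9) cum 249
  y=5 (Zone V, w=125) cum 374  ← median
  y=9 (Zone IV, w=100) cum 474
  y=17 (Zone II, w=125) cum 599
⇒ y* = 5

(10, 5)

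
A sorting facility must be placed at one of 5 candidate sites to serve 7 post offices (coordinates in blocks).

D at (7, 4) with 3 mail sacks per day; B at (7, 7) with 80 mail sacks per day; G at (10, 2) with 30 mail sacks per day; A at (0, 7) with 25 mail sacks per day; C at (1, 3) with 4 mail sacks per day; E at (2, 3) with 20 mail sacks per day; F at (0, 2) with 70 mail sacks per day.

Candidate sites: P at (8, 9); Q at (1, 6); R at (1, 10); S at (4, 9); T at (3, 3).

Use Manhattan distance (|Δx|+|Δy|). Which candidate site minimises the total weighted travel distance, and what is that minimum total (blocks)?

Total weighted distance at each candidate:
  P (8, 9): total = 2120
  Q (1, 6): total = 1466
  R (1, 10): total = 2184
  S (4, 9): total = 1930
  T (3, 3): total = 1378
Minimum is at T with total 1378 blocks.

T, total 1378 blocks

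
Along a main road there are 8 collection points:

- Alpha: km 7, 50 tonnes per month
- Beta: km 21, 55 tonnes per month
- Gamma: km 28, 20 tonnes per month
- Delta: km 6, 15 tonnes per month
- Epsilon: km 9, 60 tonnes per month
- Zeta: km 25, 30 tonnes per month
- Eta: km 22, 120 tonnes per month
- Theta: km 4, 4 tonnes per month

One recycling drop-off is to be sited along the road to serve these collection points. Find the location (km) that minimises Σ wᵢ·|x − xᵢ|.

For a sum of weighted absolute distances on a line, the optimum is the weighted median (not the mean). Total weight W = 354; half-weight = 177.
Sort by position and accumulate weight:
  km 4 (Theta, w=4) → cum 4
  km 6 (Delta, w=15) → cum 19
  km 7 (Alpha, w=50) → cum 69
  km 9 (Epsilon, w=60) → cum 129
  km 21 (Beta, w=55) → cum 184  ≥ 177 → median here
  km 22 (Eta, w=120) → cum 304
  km 25 (Zeta, w=30) → cum 334
  km 28 (Gamma, w=20) → cum 354
Optimal location: km 21.

x = 21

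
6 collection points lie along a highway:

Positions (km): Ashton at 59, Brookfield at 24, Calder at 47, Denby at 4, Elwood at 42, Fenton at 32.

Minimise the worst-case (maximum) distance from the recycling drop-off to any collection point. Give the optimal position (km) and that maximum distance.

The 1-center on a line is the midpoint of the two extreme points: leftmost at 4, rightmost at 59.
Optimal location = (4 + 59)/2 = 31.5; maximum distance = (59 − 4)/2 = 27.5.

location 31.5, max distance 27.5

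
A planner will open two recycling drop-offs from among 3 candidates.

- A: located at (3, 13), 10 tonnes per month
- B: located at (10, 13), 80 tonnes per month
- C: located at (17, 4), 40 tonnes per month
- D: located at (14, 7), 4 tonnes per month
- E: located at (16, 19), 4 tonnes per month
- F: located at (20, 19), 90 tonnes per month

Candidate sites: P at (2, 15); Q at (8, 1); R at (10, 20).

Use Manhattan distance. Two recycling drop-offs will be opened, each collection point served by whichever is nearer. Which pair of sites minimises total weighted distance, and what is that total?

{Q, R}, total 2246

Evaluate every pair (each demand assigned to the nearer of the two):
  {Q, R}: total = 2246
  {P, R}: total = 2596
  {P, Q}: total = 3410
Best pair: {Q, R} with total 2246.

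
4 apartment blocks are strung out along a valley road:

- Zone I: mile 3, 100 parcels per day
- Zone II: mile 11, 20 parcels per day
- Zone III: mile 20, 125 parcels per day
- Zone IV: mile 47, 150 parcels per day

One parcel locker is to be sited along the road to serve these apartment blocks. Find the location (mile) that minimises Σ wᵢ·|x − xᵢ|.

For a sum of weighted absolute distances on a line, the optimum is the weighted median (not the mean). Total weight W = 395; half-weight = 197.5.
Sort by position and accumulate weight:
  mile 3 (Zone I, w=100) → cum 100
  mile 11 (Zone II, w=20) → cum 120
  mile 20 (Zone III, w=125) → cum 245  ≥ 197.5 → median here
  mile 47 (Zone IV, w=150) → cum 395
Optimal location: mile 20.

x = 20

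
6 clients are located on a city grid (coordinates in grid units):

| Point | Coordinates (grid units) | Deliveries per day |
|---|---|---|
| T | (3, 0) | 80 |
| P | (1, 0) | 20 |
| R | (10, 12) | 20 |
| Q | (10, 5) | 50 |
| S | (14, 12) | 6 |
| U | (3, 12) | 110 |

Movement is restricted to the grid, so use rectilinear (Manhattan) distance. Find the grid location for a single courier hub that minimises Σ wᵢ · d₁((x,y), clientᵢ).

(3, 5)

Manhattan distance separates: Σwᵢ(|x−xᵢ|+|y−yᵢ|) = Σwᵢ|x−xᵢ| + Σwᵢ|y−yᵢ|, so x and y are optimised independently as 1-D weighted medians.
Total weight W = 286; half = 143.
x-coordinate, sorted with cumulative weight:
  x=1 (P, w=20) cum 20
  x=3 (T, w=80) cum 100
  x=3 (U, w=110) cum 210  ← median
  x=10 (R, w=20) cum 230
  x=10 (Q, w=50) cum 280
  x=14 (S, w=6) cum 286
⇒ x* = 3
y-coordinate, sorted with cumulative weight:
  y=0 (T, w=80) cum 80
  y=0 (P, w=20) cum 100
  y=5 (Q, w=50) cum 150  ← median
  y=12 (R, w=20) cum 170
  y=12 (S, w=6) cum 176
  y=12 (U, w=110) cum 286
⇒ y* = 5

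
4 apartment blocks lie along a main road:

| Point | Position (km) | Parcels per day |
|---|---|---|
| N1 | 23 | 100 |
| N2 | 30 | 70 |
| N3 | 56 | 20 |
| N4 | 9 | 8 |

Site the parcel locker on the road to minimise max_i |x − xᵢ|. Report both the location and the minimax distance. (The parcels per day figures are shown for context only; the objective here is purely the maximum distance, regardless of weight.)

location 32.5, max distance 23.5

The 1-center on a line is the midpoint of the two extreme points: leftmost at 9, rightmost at 56.
Optimal location = (9 + 56)/2 = 32.5; maximum distance = (56 − 9)/2 = 23.5.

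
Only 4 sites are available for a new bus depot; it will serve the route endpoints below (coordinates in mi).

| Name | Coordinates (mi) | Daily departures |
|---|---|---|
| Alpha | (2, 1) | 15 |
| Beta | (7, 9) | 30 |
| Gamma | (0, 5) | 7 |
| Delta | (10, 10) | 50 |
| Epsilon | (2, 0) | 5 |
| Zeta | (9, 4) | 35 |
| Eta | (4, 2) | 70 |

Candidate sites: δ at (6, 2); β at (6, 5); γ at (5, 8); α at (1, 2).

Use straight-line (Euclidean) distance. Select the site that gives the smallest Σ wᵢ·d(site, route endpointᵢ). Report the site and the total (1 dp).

β, total 965.8 mi

Total weighted distance at each candidate:
  δ (6, 2): total = 1056.7
  β (6, 5): total = 965.8
  γ (5, 8): total = 1157.9
  α (1, 2): total = 1431.8
Minimum is at β with total 965.8 mi.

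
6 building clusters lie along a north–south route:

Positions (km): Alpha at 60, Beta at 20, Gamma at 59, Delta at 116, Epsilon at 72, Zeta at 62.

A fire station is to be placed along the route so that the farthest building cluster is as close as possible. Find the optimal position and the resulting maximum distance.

The 1-center on a line is the midpoint of the two extreme points: leftmost at 20, rightmost at 116.
Optimal location = (20 + 116)/2 = 68; maximum distance = (116 − 20)/2 = 48.

location 68, max distance 48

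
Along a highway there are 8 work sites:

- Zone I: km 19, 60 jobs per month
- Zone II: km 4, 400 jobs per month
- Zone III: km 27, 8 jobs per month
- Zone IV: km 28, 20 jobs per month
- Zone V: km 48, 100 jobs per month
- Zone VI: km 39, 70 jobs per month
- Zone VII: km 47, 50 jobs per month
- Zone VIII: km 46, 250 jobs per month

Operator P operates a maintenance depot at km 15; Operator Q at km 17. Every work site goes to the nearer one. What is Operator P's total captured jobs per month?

The indifferent point is the midpoint (15+17)/2 = 16; work sites left of it (closer to Operator P at 15) go to Operator P, those right go to Operator Q.
  Zone II at 4 (w=400) → Operator P
  Zone I at 19 (w=60) → Operator Q
  Zone III at 27 (w=8) → Operator Q
  Zone IV at 28 (w=20) → Operator Q
  Zone VI at 39 (w=70) → Operator Q
  Zone VIII at 46 (w=250) → Operator Q
  Zone VII at 47 (w=50) → Operator Q
  Zone V at 48 (w=100) → Operator Q
Operator P captures 400; Operator Q captures 558.

400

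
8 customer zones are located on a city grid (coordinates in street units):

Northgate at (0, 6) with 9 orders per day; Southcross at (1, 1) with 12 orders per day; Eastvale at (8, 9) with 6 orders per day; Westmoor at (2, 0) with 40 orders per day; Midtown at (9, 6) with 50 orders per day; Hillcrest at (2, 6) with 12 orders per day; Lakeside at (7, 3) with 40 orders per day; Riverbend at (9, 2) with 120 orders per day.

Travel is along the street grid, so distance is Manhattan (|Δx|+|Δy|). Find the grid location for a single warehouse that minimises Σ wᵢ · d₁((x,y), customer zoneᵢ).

(9, 2)

Manhattan distance separates: Σwᵢ(|x−xᵢ|+|y−yᵢ|) = Σwᵢ|x−xᵢ| + Σwᵢ|y−yᵢ|, so x and y are optimised independently as 1-D weighted medians.
Total weight W = 289; half = 144.5.
x-coordinate, sorted with cumulative weight:
  x=0 (Northgate, w=9) cum 9
  x=1 (Southcross, w=12) cum 21
  x=2 (Westmoor, w=40) cum 61
  x=2 (Hillcrest, w=12) cum 73
  x=7 (Lakeside, w=40) cum 113
  x=8 (Eastvale, w=6) cum 119
  x=9 (Midtown, w=50) cum 169  ← median
  x=9 (Riverbend, w=120) cum 289
⇒ x* = 9
y-coordinate, sorted with cumulative weight:
  y=0 (Westmoor, w=40) cum 40
  y=1 (Southcross, w=12) cum 52
  y=2 (Riverbend, w=120) cum 172  ← median
  y=3 (Lakeside, w=40) cum 212
  y=6 (Northgate, w=9) cum 221
  y=6 (Midtown, w=50) cum 271
  y=6 (Hillcrest, w=12) cum 283
  y=9 (Eastvale, w=6) cum 289
⇒ y* = 2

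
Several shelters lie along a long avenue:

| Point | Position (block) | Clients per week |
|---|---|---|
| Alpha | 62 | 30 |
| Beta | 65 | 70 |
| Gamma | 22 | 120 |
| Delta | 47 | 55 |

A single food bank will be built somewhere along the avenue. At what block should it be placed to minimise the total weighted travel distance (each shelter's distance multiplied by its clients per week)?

x = 47

For a sum of weighted absolute distances on a line, the optimum is the weighted median (not the mean). Total weight W = 275; half-weight = 137.5.
Sort by position and accumulate weight:
  block 22 (Gamma, w=120) → cum 120
  block 47 (Delta, w=55) → cum 175  ≥ 137.5 → median here
  block 62 (Alpha, w=30) → cum 205
  block 65 (Beta, w=70) → cum 275
Optimal location: block 47.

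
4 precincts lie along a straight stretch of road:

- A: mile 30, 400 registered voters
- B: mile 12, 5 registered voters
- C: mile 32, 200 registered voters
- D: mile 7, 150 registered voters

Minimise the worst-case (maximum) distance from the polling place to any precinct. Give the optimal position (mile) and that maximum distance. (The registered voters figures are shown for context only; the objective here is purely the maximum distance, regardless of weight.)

The 1-center on a line is the midpoint of the two extreme points: leftmost at 7, rightmost at 32.
Optimal location = (7 + 32)/2 = 19.5; maximum distance = (32 − 7)/2 = 12.5.

location 19.5, max distance 12.5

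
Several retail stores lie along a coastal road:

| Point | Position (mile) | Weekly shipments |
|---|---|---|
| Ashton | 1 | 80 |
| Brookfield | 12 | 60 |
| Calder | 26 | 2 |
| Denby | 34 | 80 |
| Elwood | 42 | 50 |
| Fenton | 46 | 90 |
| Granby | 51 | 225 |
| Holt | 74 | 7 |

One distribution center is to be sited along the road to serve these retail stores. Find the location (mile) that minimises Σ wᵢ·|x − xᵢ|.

x = 46

For a sum of weighted absolute distances on a line, the optimum is the weighted median (not the mean). Total weight W = 594; half-weight = 297.
Sort by position and accumulate weight:
  mile 1 (Ashton, w=80) → cum 80
  mile 12 (Brookfield, w=60) → cum 140
  mile 26 (Calder, w=2) → cum 142
  mile 34 (Denby, w=80) → cum 222
  mile 42 (Elwood, w=50) → cum 272
  mile 46 (Fenton, w=90) → cum 362  ≥ 297 → median here
  mile 51 (Granby, w=225) → cum 587
  mile 74 (Holt, w=7) → cum 594
Optimal location: mile 46.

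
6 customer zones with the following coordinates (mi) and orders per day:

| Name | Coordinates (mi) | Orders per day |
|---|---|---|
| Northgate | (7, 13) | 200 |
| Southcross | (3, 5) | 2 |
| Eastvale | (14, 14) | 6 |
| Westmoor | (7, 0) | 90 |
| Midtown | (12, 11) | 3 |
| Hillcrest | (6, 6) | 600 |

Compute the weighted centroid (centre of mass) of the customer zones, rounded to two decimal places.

(6.39, 7.02)

The minimiser of Σwᵢ‖p−pᵢ‖² is the weighted centroid p* = (Σwᵢpᵢ)/(Σwᵢ).
Σwᵢ = 901.
Σwᵢxᵢ = 200·7 + 2·3 + 6·14 + 90·7 + 3·12 + 600·6 = 5756.
Σwᵢyᵢ = 200·13 + 2·5 + 6·14 + 90·0 + 3·11 + 600·6 = 6327.
x* = 5756/901 = 6.39, y* = 6327/901 = 7.02.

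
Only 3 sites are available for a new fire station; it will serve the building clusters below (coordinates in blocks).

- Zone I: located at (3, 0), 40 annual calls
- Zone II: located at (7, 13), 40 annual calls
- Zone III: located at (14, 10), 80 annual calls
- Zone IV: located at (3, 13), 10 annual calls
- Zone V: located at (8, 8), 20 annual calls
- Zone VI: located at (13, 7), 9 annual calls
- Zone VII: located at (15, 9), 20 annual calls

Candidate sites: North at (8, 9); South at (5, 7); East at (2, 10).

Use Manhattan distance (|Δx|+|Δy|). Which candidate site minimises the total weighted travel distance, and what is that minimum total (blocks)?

Total weighted distance at each candidate:
  North (8, 9): total = 1633
  South (5, 7): total = 2112
  East (2, 10): total = 2326
Minimum is at North with total 1633 blocks.

North, total 1633 blocks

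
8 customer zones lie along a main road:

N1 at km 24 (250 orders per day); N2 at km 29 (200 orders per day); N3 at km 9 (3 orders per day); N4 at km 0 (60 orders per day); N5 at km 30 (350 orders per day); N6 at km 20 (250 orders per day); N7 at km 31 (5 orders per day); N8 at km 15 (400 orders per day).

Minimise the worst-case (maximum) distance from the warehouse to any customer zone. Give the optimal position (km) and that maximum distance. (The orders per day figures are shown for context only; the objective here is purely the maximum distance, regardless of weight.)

The 1-center on a line is the midpoint of the two extreme points: leftmost at 0, rightmost at 31.
Optimal location = (0 + 31)/2 = 15.5; maximum distance = (31 − 0)/2 = 15.5.

location 15.5, max distance 15.5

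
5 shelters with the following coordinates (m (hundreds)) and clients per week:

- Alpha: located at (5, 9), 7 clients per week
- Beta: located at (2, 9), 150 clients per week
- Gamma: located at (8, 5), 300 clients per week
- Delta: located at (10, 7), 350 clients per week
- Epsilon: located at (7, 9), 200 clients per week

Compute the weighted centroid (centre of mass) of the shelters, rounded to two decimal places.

(7.58, 7.11)

The minimiser of Σwᵢ‖p−pᵢ‖² is the weighted centroid p* = (Σwᵢpᵢ)/(Σwᵢ).
Σwᵢ = 1007.
Σwᵢxᵢ = 7·5 + 150·2 + 300·8 + 350·10 + 200·7 = 7635.
Σwᵢyᵢ = 7·9 + 150·9 + 300·5 + 350·7 + 200·9 = 7163.
x* = 7635/1007 = 7.58, y* = 7163/1007 = 7.11.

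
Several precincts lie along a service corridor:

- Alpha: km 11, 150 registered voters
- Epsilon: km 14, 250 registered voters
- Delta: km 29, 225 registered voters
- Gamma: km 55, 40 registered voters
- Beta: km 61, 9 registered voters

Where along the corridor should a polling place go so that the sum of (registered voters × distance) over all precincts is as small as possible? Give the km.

x = 14

For a sum of weighted absolute distances on a line, the optimum is the weighted median (not the mean). Total weight W = 674; half-weight = 337.
Sort by position and accumulate weight:
  km 11 (Alpha, w=150) → cum 150
  km 14 (Epsilon, w=250) → cum 400  ≥ 337 → median here
  km 29 (Delta, w=225) → cum 625
  km 55 (Gamma, w=40) → cum 665
  km 61 (Beta, w=9) → cum 674
Optimal location: km 14.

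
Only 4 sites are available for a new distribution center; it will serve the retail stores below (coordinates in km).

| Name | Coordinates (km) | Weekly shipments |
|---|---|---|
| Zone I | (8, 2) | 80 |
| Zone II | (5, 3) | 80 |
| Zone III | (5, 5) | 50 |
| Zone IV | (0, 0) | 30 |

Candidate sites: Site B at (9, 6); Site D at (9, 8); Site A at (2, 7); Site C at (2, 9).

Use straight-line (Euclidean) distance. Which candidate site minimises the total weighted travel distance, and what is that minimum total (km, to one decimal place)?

Total weighted distance at each candidate:
  Site B (9, 6): total = 1260.5
  Site D (9, 8): total = 1610.1
  Site A (2, 7): total = 1423.5
  Site C (2, 9): total = 1800.8
Minimum is at Site B with total 1260.5 km.

Site B, total 1260.5 km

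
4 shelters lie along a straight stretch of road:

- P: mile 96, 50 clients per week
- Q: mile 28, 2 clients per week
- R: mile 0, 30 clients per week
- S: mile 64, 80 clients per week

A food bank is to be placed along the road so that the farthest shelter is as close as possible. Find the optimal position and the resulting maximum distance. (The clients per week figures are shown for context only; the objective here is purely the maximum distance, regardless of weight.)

location 48, max distance 48

The 1-center on a line is the midpoint of the two extreme points: leftmost at 0, rightmost at 96.
Optimal location = (0 + 96)/2 = 48; maximum distance = (96 − 0)/2 = 48.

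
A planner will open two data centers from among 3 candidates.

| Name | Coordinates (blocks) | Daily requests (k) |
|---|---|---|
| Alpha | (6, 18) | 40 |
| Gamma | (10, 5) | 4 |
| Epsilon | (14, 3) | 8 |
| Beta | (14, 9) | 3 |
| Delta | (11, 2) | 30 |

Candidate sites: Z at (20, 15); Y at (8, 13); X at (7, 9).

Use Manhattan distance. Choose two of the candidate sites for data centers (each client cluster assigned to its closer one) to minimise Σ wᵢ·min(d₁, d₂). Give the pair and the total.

Evaluate every pair (each demand assigned to the nearer of the two):
  {Y, X}: total = 763
  {Z, X}: total = 883
  {Z, Y}: total = 898
Best pair: {Y, X} with total 763.

{Y, X}, total 763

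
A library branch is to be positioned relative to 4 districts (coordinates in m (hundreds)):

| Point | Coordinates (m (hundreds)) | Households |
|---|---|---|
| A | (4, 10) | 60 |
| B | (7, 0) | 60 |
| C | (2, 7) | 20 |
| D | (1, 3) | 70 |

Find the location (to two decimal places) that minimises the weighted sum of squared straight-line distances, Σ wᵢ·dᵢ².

The minimiser of Σwᵢ‖p−pᵢ‖² is the weighted centroid p* = (Σwᵢpᵢ)/(Σwᵢ).
Σwᵢ = 210.
Σwᵢxᵢ = 60·4 + 60·7 + 20·2 + 70·1 = 770.
Σwᵢyᵢ = 60·10 + 60·0 + 20·7 + 70·3 = 950.
x* = 770/210 = 3.67, y* = 950/210 = 4.52.

(3.67, 4.52)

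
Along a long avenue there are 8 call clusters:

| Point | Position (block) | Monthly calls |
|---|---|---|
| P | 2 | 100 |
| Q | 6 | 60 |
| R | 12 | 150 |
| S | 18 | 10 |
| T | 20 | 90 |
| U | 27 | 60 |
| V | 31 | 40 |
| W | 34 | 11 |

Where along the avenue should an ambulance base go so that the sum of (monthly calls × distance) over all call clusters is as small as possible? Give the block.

For a sum of weighted absolute distances on a line, the optimum is the weighted median (not the mean). Total weight W = 521; half-weight = 260.5.
Sort by position and accumulate weight:
  block 2 (P, w=100) → cum 100
  block 6 (Q, w=60) → cum 160
  block 12 (R, w=150) → cum 310  ≥ 260.5 → median here
  block 18 (S, w=10) → cum 320
  block 20 (T, w=90) → cum 410
  block 27 (U, w=60) → cum 470
  block 31 (V, w=40) → cum 510
  block 34 (W, w=11) → cum 521
Optimal location: block 12.

x = 12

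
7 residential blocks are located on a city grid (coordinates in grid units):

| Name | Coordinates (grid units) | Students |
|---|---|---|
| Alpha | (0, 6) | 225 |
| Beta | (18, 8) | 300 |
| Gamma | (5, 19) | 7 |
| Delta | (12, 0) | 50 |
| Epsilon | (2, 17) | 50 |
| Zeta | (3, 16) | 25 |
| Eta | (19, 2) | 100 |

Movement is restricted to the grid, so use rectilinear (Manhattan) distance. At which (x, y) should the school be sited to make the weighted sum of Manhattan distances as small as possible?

Manhattan distance separates: Σwᵢ(|x−xᵢ|+|y−yᵢ|) = Σwᵢ|x−xᵢ| + Σwᵢ|y−yᵢ|, so x and y are optimised independently as 1-D weighted medians.
Total weight W = 757; half = 378.5.
x-coordinate, sorted with cumulative weight:
  x=0 (Alpha, w=225) cum 225
  x=2 (Epsilon, w=50) cum 275
  x=3 (Zeta, w=25) cum 300
  x=5 (Gamma, w=7) cum 307
  x=12 (Delta, w=50) cum 357
  x=18 (Beta, w=300) cum 657  ← median
  x=19 (Eta, w=100) cum 757
⇒ x* = 18
y-coordinate, sorted with cumulative weight:
  y=0 (Delta, w=50) cum 50
  y=2 (Eta, w=100) cum 150
  y=6 (Alpha, w=225) cum 375
  y=8 (Beta, w=300) cum 675  ← median
  y=16 (Zeta, w=25) cum 700
  y=17 (Epsilon, w=50) cum 750
  y=19 (Gamma, w=7) cum 757
⇒ y* = 8

(18, 8)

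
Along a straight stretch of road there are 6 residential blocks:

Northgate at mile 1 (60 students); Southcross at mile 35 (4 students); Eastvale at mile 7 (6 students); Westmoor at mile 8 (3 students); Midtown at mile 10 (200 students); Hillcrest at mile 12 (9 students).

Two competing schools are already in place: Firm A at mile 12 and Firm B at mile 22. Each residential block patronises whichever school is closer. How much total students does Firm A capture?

278

The indifferent point is the midpoint (12+22)/2 = 17; residential blocks left of it (closer to Firm A at 12) go to Firm A, those right go to Firm B.
  Northgate at 1 (w=60) → Firm A
  Eastvale at 7 (w=6) → Firm A
  Westmoor at 8 (w=3) → Firm A
  Midtown at 10 (w=200) → Firm A
  Hillcrest at 12 (w=9) → Firm A
  Southcross at 35 (w=4) → Firm B
Firm A captures 278; Firm B captures 4.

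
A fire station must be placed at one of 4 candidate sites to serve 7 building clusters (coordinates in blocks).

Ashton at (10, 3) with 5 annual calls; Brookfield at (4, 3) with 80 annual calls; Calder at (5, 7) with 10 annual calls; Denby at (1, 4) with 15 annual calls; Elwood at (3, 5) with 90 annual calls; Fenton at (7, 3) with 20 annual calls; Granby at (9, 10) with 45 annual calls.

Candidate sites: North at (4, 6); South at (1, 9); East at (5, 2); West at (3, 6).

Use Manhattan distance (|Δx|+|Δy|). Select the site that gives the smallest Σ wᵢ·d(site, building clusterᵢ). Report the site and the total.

Total weighted distance at each candidate:
  North (4, 6): total = 1085
  South (1, 9): total = 2115
  East (5, 2): total = 1380
  West (3, 6): total = 1140
Minimum is at North with total 1085 blocks.

North, total 1085 blocks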